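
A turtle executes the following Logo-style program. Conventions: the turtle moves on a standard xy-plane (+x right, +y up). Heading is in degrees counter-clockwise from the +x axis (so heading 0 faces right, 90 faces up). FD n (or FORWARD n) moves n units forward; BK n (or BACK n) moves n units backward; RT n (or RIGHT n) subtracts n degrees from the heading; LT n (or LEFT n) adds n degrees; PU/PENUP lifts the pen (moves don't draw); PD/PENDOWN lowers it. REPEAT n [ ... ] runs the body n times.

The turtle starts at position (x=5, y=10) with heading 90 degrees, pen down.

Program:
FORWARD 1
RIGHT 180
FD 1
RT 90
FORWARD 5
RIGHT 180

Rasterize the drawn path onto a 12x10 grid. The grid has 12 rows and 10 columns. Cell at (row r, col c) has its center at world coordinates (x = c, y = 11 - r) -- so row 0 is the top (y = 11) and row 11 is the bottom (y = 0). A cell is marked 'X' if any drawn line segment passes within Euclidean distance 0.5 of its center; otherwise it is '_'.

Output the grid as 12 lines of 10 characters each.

Segment 0: (5,10) -> (5,11)
Segment 1: (5,11) -> (5,10)
Segment 2: (5,10) -> (0,10)

Answer: _____X____
XXXXXX____
__________
__________
__________
__________
__________
__________
__________
__________
__________
__________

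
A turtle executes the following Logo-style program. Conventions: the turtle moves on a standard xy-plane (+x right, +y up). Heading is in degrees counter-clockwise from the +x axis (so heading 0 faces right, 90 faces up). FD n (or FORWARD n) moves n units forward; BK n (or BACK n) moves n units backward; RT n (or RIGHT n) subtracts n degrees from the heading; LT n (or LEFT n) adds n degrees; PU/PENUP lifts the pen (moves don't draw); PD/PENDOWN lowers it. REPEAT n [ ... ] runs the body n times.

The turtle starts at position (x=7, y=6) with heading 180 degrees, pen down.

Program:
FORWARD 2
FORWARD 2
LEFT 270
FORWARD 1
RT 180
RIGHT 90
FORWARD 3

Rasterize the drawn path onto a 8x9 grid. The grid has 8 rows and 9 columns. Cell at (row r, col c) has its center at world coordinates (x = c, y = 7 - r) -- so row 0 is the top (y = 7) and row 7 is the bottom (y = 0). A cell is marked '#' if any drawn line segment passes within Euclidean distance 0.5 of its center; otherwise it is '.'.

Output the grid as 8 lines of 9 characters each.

Segment 0: (7,6) -> (5,6)
Segment 1: (5,6) -> (3,6)
Segment 2: (3,6) -> (3,7)
Segment 3: (3,7) -> (0,7)

Answer: ####.....
...#####.
.........
.........
.........
.........
.........
.........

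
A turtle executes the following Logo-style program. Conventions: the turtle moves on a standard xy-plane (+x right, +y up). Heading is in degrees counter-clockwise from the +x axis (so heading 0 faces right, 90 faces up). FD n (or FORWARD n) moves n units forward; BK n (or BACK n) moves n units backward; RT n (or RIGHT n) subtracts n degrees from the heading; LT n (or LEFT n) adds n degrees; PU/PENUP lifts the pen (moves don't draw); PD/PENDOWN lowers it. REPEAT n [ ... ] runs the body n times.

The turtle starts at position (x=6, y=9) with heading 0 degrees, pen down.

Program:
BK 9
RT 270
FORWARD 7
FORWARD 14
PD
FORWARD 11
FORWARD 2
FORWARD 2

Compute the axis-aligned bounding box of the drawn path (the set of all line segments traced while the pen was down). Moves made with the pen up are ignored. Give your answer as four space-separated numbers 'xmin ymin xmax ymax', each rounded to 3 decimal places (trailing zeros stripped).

Executing turtle program step by step:
Start: pos=(6,9), heading=0, pen down
BK 9: (6,9) -> (-3,9) [heading=0, draw]
RT 270: heading 0 -> 90
FD 7: (-3,9) -> (-3,16) [heading=90, draw]
FD 14: (-3,16) -> (-3,30) [heading=90, draw]
PD: pen down
FD 11: (-3,30) -> (-3,41) [heading=90, draw]
FD 2: (-3,41) -> (-3,43) [heading=90, draw]
FD 2: (-3,43) -> (-3,45) [heading=90, draw]
Final: pos=(-3,45), heading=90, 6 segment(s) drawn

Segment endpoints: x in {-3, -3, -3, -3, -3, -3, 6}, y in {9, 16, 30, 41, 43, 45}
xmin=-3, ymin=9, xmax=6, ymax=45

Answer: -3 9 6 45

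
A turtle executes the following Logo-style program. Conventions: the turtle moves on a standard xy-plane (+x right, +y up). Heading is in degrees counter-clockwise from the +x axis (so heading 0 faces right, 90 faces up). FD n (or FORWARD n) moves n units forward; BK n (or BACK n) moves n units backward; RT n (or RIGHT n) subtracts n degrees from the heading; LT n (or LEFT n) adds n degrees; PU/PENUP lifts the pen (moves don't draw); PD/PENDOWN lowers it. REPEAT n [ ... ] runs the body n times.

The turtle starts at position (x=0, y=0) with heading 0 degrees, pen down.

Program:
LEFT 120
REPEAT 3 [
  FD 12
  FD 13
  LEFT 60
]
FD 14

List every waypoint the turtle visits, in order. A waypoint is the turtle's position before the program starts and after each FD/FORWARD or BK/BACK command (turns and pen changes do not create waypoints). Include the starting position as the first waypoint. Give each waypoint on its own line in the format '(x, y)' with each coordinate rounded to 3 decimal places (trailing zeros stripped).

Answer: (0, 0)
(-6, 10.392)
(-12.5, 21.651)
(-24.5, 21.651)
(-37.5, 21.651)
(-43.5, 11.258)
(-50, 0)
(-43, -12.124)

Derivation:
Executing turtle program step by step:
Start: pos=(0,0), heading=0, pen down
LT 120: heading 0 -> 120
REPEAT 3 [
  -- iteration 1/3 --
  FD 12: (0,0) -> (-6,10.392) [heading=120, draw]
  FD 13: (-6,10.392) -> (-12.5,21.651) [heading=120, draw]
  LT 60: heading 120 -> 180
  -- iteration 2/3 --
  FD 12: (-12.5,21.651) -> (-24.5,21.651) [heading=180, draw]
  FD 13: (-24.5,21.651) -> (-37.5,21.651) [heading=180, draw]
  LT 60: heading 180 -> 240
  -- iteration 3/3 --
  FD 12: (-37.5,21.651) -> (-43.5,11.258) [heading=240, draw]
  FD 13: (-43.5,11.258) -> (-50,0) [heading=240, draw]
  LT 60: heading 240 -> 300
]
FD 14: (-50,0) -> (-43,-12.124) [heading=300, draw]
Final: pos=(-43,-12.124), heading=300, 7 segment(s) drawn
Waypoints (8 total):
(0, 0)
(-6, 10.392)
(-12.5, 21.651)
(-24.5, 21.651)
(-37.5, 21.651)
(-43.5, 11.258)
(-50, 0)
(-43, -12.124)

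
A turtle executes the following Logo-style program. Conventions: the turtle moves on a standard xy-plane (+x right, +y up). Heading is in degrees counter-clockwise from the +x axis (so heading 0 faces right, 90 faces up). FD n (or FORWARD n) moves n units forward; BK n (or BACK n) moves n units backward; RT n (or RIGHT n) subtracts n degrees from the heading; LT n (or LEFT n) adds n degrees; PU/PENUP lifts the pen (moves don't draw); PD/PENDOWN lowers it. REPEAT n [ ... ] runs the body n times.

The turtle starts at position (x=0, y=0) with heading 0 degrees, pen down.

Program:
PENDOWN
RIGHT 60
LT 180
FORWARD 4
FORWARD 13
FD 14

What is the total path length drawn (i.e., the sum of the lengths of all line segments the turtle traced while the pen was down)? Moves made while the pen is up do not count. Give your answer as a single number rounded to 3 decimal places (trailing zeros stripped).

Executing turtle program step by step:
Start: pos=(0,0), heading=0, pen down
PD: pen down
RT 60: heading 0 -> 300
LT 180: heading 300 -> 120
FD 4: (0,0) -> (-2,3.464) [heading=120, draw]
FD 13: (-2,3.464) -> (-8.5,14.722) [heading=120, draw]
FD 14: (-8.5,14.722) -> (-15.5,26.847) [heading=120, draw]
Final: pos=(-15.5,26.847), heading=120, 3 segment(s) drawn

Segment lengths:
  seg 1: (0,0) -> (-2,3.464), length = 4
  seg 2: (-2,3.464) -> (-8.5,14.722), length = 13
  seg 3: (-8.5,14.722) -> (-15.5,26.847), length = 14
Total = 31

Answer: 31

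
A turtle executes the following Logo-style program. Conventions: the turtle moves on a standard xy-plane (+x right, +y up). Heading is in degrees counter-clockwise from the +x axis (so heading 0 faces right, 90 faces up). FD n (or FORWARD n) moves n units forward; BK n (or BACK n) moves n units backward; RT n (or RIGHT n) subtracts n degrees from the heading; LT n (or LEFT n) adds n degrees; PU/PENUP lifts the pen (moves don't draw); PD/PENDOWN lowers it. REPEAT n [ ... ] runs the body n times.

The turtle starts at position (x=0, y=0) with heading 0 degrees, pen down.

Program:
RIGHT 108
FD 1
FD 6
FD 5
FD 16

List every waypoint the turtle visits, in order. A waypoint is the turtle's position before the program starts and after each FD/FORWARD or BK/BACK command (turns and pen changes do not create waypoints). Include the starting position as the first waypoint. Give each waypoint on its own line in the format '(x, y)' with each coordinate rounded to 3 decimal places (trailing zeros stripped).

Answer: (0, 0)
(-0.309, -0.951)
(-2.163, -6.657)
(-3.708, -11.413)
(-8.652, -26.63)

Derivation:
Executing turtle program step by step:
Start: pos=(0,0), heading=0, pen down
RT 108: heading 0 -> 252
FD 1: (0,0) -> (-0.309,-0.951) [heading=252, draw]
FD 6: (-0.309,-0.951) -> (-2.163,-6.657) [heading=252, draw]
FD 5: (-2.163,-6.657) -> (-3.708,-11.413) [heading=252, draw]
FD 16: (-3.708,-11.413) -> (-8.652,-26.63) [heading=252, draw]
Final: pos=(-8.652,-26.63), heading=252, 4 segment(s) drawn
Waypoints (5 total):
(0, 0)
(-0.309, -0.951)
(-2.163, -6.657)
(-3.708, -11.413)
(-8.652, -26.63)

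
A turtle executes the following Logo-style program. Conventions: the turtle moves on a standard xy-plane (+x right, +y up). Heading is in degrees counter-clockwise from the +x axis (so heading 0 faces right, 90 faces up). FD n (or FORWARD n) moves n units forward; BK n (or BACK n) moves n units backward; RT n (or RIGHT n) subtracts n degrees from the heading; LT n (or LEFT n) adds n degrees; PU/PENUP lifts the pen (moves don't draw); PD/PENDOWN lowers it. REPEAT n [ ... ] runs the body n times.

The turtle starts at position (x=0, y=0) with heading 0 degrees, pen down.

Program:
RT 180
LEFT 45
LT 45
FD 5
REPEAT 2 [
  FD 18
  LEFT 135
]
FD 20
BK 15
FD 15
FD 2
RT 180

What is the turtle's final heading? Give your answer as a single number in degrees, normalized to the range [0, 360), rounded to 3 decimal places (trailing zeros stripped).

Executing turtle program step by step:
Start: pos=(0,0), heading=0, pen down
RT 180: heading 0 -> 180
LT 45: heading 180 -> 225
LT 45: heading 225 -> 270
FD 5: (0,0) -> (0,-5) [heading=270, draw]
REPEAT 2 [
  -- iteration 1/2 --
  FD 18: (0,-5) -> (0,-23) [heading=270, draw]
  LT 135: heading 270 -> 45
  -- iteration 2/2 --
  FD 18: (0,-23) -> (12.728,-10.272) [heading=45, draw]
  LT 135: heading 45 -> 180
]
FD 20: (12.728,-10.272) -> (-7.272,-10.272) [heading=180, draw]
BK 15: (-7.272,-10.272) -> (7.728,-10.272) [heading=180, draw]
FD 15: (7.728,-10.272) -> (-7.272,-10.272) [heading=180, draw]
FD 2: (-7.272,-10.272) -> (-9.272,-10.272) [heading=180, draw]
RT 180: heading 180 -> 0
Final: pos=(-9.272,-10.272), heading=0, 7 segment(s) drawn

Answer: 0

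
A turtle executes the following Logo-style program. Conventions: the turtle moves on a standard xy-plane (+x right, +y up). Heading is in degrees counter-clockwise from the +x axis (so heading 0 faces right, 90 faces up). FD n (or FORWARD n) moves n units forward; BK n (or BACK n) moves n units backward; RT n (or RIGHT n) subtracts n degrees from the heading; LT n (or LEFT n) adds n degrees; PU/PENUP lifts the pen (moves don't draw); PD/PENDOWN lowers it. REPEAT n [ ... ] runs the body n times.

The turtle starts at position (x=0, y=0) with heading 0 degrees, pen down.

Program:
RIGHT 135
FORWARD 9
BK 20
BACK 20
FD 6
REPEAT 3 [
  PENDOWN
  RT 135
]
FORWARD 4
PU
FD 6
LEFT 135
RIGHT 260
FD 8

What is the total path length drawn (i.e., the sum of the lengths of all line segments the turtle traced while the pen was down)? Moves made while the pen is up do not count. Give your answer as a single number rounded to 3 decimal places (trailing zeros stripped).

Answer: 59

Derivation:
Executing turtle program step by step:
Start: pos=(0,0), heading=0, pen down
RT 135: heading 0 -> 225
FD 9: (0,0) -> (-6.364,-6.364) [heading=225, draw]
BK 20: (-6.364,-6.364) -> (7.778,7.778) [heading=225, draw]
BK 20: (7.778,7.778) -> (21.92,21.92) [heading=225, draw]
FD 6: (21.92,21.92) -> (17.678,17.678) [heading=225, draw]
REPEAT 3 [
  -- iteration 1/3 --
  PD: pen down
  RT 135: heading 225 -> 90
  -- iteration 2/3 --
  PD: pen down
  RT 135: heading 90 -> 315
  -- iteration 3/3 --
  PD: pen down
  RT 135: heading 315 -> 180
]
FD 4: (17.678,17.678) -> (13.678,17.678) [heading=180, draw]
PU: pen up
FD 6: (13.678,17.678) -> (7.678,17.678) [heading=180, move]
LT 135: heading 180 -> 315
RT 260: heading 315 -> 55
FD 8: (7.678,17.678) -> (12.266,24.231) [heading=55, move]
Final: pos=(12.266,24.231), heading=55, 5 segment(s) drawn

Segment lengths:
  seg 1: (0,0) -> (-6.364,-6.364), length = 9
  seg 2: (-6.364,-6.364) -> (7.778,7.778), length = 20
  seg 3: (7.778,7.778) -> (21.92,21.92), length = 20
  seg 4: (21.92,21.92) -> (17.678,17.678), length = 6
  seg 5: (17.678,17.678) -> (13.678,17.678), length = 4
Total = 59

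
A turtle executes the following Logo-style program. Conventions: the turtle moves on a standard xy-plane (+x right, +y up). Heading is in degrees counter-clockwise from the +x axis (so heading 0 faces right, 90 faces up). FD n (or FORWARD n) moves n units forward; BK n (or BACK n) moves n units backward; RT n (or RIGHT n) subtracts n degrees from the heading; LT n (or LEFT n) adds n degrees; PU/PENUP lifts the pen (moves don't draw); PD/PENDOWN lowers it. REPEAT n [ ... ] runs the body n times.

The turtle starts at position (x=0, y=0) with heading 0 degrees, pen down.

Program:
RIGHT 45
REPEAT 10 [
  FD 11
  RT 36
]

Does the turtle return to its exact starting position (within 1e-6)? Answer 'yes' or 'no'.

Answer: yes

Derivation:
Executing turtle program step by step:
Start: pos=(0,0), heading=0, pen down
RT 45: heading 0 -> 315
REPEAT 10 [
  -- iteration 1/10 --
  FD 11: (0,0) -> (7.778,-7.778) [heading=315, draw]
  RT 36: heading 315 -> 279
  -- iteration 2/10 --
  FD 11: (7.778,-7.778) -> (9.499,-18.643) [heading=279, draw]
  RT 36: heading 279 -> 243
  -- iteration 3/10 --
  FD 11: (9.499,-18.643) -> (4.505,-28.444) [heading=243, draw]
  RT 36: heading 243 -> 207
  -- iteration 4/10 --
  FD 11: (4.505,-28.444) -> (-5.296,-33.438) [heading=207, draw]
  RT 36: heading 207 -> 171
  -- iteration 5/10 --
  FD 11: (-5.296,-33.438) -> (-16.161,-31.717) [heading=171, draw]
  RT 36: heading 171 -> 135
  -- iteration 6/10 --
  FD 11: (-16.161,-31.717) -> (-23.939,-23.939) [heading=135, draw]
  RT 36: heading 135 -> 99
  -- iteration 7/10 --
  FD 11: (-23.939,-23.939) -> (-25.66,-13.074) [heading=99, draw]
  RT 36: heading 99 -> 63
  -- iteration 8/10 --
  FD 11: (-25.66,-13.074) -> (-20.666,-3.273) [heading=63, draw]
  RT 36: heading 63 -> 27
  -- iteration 9/10 --
  FD 11: (-20.666,-3.273) -> (-10.865,1.721) [heading=27, draw]
  RT 36: heading 27 -> 351
  -- iteration 10/10 --
  FD 11: (-10.865,1.721) -> (0,0) [heading=351, draw]
  RT 36: heading 351 -> 315
]
Final: pos=(0,0), heading=315, 10 segment(s) drawn

Start position: (0, 0)
Final position: (0, 0)
Distance = 0; < 1e-6 -> CLOSED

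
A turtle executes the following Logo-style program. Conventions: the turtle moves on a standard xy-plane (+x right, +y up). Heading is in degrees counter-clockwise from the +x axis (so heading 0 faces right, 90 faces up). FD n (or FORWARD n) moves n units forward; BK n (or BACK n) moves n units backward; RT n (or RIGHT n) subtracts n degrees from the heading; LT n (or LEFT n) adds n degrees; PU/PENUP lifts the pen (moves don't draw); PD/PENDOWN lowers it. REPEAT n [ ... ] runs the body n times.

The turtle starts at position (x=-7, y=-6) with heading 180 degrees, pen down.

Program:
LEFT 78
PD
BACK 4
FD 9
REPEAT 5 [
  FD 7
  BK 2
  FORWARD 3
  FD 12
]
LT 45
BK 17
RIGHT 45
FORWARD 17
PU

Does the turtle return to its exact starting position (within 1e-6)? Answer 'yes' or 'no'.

Executing turtle program step by step:
Start: pos=(-7,-6), heading=180, pen down
LT 78: heading 180 -> 258
PD: pen down
BK 4: (-7,-6) -> (-6.168,-2.087) [heading=258, draw]
FD 9: (-6.168,-2.087) -> (-8.04,-10.891) [heading=258, draw]
REPEAT 5 [
  -- iteration 1/5 --
  FD 7: (-8.04,-10.891) -> (-9.495,-17.738) [heading=258, draw]
  BK 2: (-9.495,-17.738) -> (-9.079,-15.781) [heading=258, draw]
  FD 3: (-9.079,-15.781) -> (-9.703,-18.716) [heading=258, draw]
  FD 12: (-9.703,-18.716) -> (-12.198,-30.454) [heading=258, draw]
  -- iteration 2/5 --
  FD 7: (-12.198,-30.454) -> (-13.653,-37.301) [heading=258, draw]
  BK 2: (-13.653,-37.301) -> (-13.237,-35.344) [heading=258, draw]
  FD 3: (-13.237,-35.344) -> (-13.861,-38.279) [heading=258, draw]
  FD 12: (-13.861,-38.279) -> (-16.356,-50.017) [heading=258, draw]
  -- iteration 3/5 --
  FD 7: (-16.356,-50.017) -> (-17.811,-56.864) [heading=258, draw]
  BK 2: (-17.811,-56.864) -> (-17.396,-54.907) [heading=258, draw]
  FD 3: (-17.396,-54.907) -> (-18.019,-57.842) [heading=258, draw]
  FD 12: (-18.019,-57.842) -> (-20.514,-69.58) [heading=258, draw]
  -- iteration 4/5 --
  FD 7: (-20.514,-69.58) -> (-21.97,-76.427) [heading=258, draw]
  BK 2: (-21.97,-76.427) -> (-21.554,-74.47) [heading=258, draw]
  FD 3: (-21.554,-74.47) -> (-22.178,-77.405) [heading=258, draw]
  FD 12: (-22.178,-77.405) -> (-24.672,-89.143) [heading=258, draw]
  -- iteration 5/5 --
  FD 7: (-24.672,-89.143) -> (-26.128,-95.99) [heading=258, draw]
  BK 2: (-26.128,-95.99) -> (-25.712,-94.033) [heading=258, draw]
  FD 3: (-25.712,-94.033) -> (-26.336,-96.968) [heading=258, draw]
  FD 12: (-26.336,-96.968) -> (-28.831,-108.705) [heading=258, draw]
]
LT 45: heading 258 -> 303
BK 17: (-28.831,-108.705) -> (-38.09,-94.448) [heading=303, draw]
RT 45: heading 303 -> 258
FD 17: (-38.09,-94.448) -> (-41.624,-111.077) [heading=258, draw]
PU: pen up
Final: pos=(-41.624,-111.077), heading=258, 24 segment(s) drawn

Start position: (-7, -6)
Final position: (-41.624, -111.077)
Distance = 110.634; >= 1e-6 -> NOT closed

Answer: no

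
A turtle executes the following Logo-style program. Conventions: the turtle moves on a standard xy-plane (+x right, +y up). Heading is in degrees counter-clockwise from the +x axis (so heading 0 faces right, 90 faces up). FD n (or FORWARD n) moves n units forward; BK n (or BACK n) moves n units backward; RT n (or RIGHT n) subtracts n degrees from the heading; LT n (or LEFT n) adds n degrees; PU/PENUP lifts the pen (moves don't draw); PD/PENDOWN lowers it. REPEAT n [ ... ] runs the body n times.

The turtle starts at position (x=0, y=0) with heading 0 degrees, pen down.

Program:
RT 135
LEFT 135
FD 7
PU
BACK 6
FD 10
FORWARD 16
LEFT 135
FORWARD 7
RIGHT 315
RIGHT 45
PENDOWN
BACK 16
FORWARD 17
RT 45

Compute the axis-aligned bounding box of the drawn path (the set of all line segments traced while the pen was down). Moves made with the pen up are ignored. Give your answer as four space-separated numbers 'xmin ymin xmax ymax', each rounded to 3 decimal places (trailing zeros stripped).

Answer: 0 -6.364 33.364 5.657

Derivation:
Executing turtle program step by step:
Start: pos=(0,0), heading=0, pen down
RT 135: heading 0 -> 225
LT 135: heading 225 -> 0
FD 7: (0,0) -> (7,0) [heading=0, draw]
PU: pen up
BK 6: (7,0) -> (1,0) [heading=0, move]
FD 10: (1,0) -> (11,0) [heading=0, move]
FD 16: (11,0) -> (27,0) [heading=0, move]
LT 135: heading 0 -> 135
FD 7: (27,0) -> (22.05,4.95) [heading=135, move]
RT 315: heading 135 -> 180
RT 45: heading 180 -> 135
PD: pen down
BK 16: (22.05,4.95) -> (33.364,-6.364) [heading=135, draw]
FD 17: (33.364,-6.364) -> (21.343,5.657) [heading=135, draw]
RT 45: heading 135 -> 90
Final: pos=(21.343,5.657), heading=90, 3 segment(s) drawn

Segment endpoints: x in {0, 7, 21.343, 22.05, 33.364}, y in {-6.364, 0, 4.95, 5.657}
xmin=0, ymin=-6.364, xmax=33.364, ymax=5.657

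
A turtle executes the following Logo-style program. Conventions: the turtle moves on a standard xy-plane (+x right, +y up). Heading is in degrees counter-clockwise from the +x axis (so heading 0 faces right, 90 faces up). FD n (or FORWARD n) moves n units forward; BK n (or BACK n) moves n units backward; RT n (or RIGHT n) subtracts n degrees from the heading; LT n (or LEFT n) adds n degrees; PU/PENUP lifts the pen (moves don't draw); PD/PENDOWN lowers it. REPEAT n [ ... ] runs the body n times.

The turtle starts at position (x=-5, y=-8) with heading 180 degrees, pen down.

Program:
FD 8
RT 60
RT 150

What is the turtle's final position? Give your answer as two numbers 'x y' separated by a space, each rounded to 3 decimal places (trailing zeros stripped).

Executing turtle program step by step:
Start: pos=(-5,-8), heading=180, pen down
FD 8: (-5,-8) -> (-13,-8) [heading=180, draw]
RT 60: heading 180 -> 120
RT 150: heading 120 -> 330
Final: pos=(-13,-8), heading=330, 1 segment(s) drawn

Answer: -13 -8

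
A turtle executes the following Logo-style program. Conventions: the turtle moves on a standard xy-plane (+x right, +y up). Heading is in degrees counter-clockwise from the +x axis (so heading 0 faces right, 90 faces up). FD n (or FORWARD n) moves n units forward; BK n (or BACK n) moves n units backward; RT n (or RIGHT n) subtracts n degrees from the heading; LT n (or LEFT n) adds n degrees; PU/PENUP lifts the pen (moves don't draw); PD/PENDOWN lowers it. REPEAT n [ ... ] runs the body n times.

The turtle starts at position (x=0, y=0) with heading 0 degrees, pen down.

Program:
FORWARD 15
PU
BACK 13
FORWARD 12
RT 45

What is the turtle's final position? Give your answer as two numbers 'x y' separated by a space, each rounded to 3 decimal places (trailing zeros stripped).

Answer: 14 0

Derivation:
Executing turtle program step by step:
Start: pos=(0,0), heading=0, pen down
FD 15: (0,0) -> (15,0) [heading=0, draw]
PU: pen up
BK 13: (15,0) -> (2,0) [heading=0, move]
FD 12: (2,0) -> (14,0) [heading=0, move]
RT 45: heading 0 -> 315
Final: pos=(14,0), heading=315, 1 segment(s) drawn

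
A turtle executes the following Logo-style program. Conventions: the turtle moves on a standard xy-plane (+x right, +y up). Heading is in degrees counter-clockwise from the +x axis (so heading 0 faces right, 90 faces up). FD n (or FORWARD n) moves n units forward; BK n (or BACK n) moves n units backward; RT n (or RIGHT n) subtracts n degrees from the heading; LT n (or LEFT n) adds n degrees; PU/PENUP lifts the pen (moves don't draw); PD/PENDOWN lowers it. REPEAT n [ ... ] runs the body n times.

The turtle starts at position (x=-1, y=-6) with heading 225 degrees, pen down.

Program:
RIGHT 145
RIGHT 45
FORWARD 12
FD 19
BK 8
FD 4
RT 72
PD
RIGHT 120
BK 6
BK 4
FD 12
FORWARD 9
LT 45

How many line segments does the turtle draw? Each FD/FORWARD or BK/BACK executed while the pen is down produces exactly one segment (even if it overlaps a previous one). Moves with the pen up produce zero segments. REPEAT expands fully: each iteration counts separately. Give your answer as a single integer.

Executing turtle program step by step:
Start: pos=(-1,-6), heading=225, pen down
RT 145: heading 225 -> 80
RT 45: heading 80 -> 35
FD 12: (-1,-6) -> (8.83,0.883) [heading=35, draw]
FD 19: (8.83,0.883) -> (24.394,11.781) [heading=35, draw]
BK 8: (24.394,11.781) -> (17.84,7.192) [heading=35, draw]
FD 4: (17.84,7.192) -> (21.117,9.487) [heading=35, draw]
RT 72: heading 35 -> 323
PD: pen down
RT 120: heading 323 -> 203
BK 6: (21.117,9.487) -> (26.64,11.831) [heading=203, draw]
BK 4: (26.64,11.831) -> (30.322,13.394) [heading=203, draw]
FD 12: (30.322,13.394) -> (19.276,8.705) [heading=203, draw]
FD 9: (19.276,8.705) -> (10.992,5.189) [heading=203, draw]
LT 45: heading 203 -> 248
Final: pos=(10.992,5.189), heading=248, 8 segment(s) drawn
Segments drawn: 8

Answer: 8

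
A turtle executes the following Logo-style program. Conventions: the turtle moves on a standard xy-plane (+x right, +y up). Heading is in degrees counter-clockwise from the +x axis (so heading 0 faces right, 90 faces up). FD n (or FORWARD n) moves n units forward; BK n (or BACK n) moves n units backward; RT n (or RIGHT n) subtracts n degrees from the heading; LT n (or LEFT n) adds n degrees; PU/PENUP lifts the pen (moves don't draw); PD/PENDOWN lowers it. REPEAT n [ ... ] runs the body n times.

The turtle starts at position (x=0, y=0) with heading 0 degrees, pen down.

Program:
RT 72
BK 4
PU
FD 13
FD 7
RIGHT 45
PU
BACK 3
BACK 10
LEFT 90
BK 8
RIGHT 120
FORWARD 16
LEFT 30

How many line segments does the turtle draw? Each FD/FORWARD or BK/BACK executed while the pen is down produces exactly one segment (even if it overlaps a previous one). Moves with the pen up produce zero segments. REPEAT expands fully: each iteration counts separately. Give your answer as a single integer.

Answer: 1

Derivation:
Executing turtle program step by step:
Start: pos=(0,0), heading=0, pen down
RT 72: heading 0 -> 288
BK 4: (0,0) -> (-1.236,3.804) [heading=288, draw]
PU: pen up
FD 13: (-1.236,3.804) -> (2.781,-8.56) [heading=288, move]
FD 7: (2.781,-8.56) -> (4.944,-15.217) [heading=288, move]
RT 45: heading 288 -> 243
PU: pen up
BK 3: (4.944,-15.217) -> (6.306,-12.544) [heading=243, move]
BK 10: (6.306,-12.544) -> (10.846,-3.634) [heading=243, move]
LT 90: heading 243 -> 333
BK 8: (10.846,-3.634) -> (3.718,-0.002) [heading=333, move]
RT 120: heading 333 -> 213
FD 16: (3.718,-0.002) -> (-9.701,-8.716) [heading=213, move]
LT 30: heading 213 -> 243
Final: pos=(-9.701,-8.716), heading=243, 1 segment(s) drawn
Segments drawn: 1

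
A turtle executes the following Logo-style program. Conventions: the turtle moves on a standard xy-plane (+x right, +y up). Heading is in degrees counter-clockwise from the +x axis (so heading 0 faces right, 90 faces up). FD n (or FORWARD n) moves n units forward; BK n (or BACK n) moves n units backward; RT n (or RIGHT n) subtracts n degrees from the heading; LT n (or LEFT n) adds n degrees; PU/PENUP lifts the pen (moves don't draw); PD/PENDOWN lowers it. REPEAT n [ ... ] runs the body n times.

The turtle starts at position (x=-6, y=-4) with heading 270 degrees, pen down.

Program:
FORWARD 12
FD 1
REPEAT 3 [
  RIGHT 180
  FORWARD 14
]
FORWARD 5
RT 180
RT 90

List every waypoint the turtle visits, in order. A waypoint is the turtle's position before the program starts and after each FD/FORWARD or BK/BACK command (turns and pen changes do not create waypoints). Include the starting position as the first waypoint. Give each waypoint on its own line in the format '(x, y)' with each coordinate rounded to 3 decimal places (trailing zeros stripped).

Answer: (-6, -4)
(-6, -16)
(-6, -17)
(-6, -3)
(-6, -17)
(-6, -3)
(-6, 2)

Derivation:
Executing turtle program step by step:
Start: pos=(-6,-4), heading=270, pen down
FD 12: (-6,-4) -> (-6,-16) [heading=270, draw]
FD 1: (-6,-16) -> (-6,-17) [heading=270, draw]
REPEAT 3 [
  -- iteration 1/3 --
  RT 180: heading 270 -> 90
  FD 14: (-6,-17) -> (-6,-3) [heading=90, draw]
  -- iteration 2/3 --
  RT 180: heading 90 -> 270
  FD 14: (-6,-3) -> (-6,-17) [heading=270, draw]
  -- iteration 3/3 --
  RT 180: heading 270 -> 90
  FD 14: (-6,-17) -> (-6,-3) [heading=90, draw]
]
FD 5: (-6,-3) -> (-6,2) [heading=90, draw]
RT 180: heading 90 -> 270
RT 90: heading 270 -> 180
Final: pos=(-6,2), heading=180, 6 segment(s) drawn
Waypoints (7 total):
(-6, -4)
(-6, -16)
(-6, -17)
(-6, -3)
(-6, -17)
(-6, -3)
(-6, 2)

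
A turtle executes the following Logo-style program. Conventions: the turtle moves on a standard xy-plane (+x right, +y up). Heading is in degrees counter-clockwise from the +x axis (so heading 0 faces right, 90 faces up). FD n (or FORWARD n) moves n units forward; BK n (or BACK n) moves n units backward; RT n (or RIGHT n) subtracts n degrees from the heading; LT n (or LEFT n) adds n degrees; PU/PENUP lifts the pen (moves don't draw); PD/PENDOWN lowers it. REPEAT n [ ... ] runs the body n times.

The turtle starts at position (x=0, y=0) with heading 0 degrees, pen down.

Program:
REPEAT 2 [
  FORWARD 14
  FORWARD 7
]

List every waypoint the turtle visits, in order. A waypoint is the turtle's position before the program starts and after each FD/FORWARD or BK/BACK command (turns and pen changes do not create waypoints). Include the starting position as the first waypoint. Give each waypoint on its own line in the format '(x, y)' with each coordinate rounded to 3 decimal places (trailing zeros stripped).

Executing turtle program step by step:
Start: pos=(0,0), heading=0, pen down
REPEAT 2 [
  -- iteration 1/2 --
  FD 14: (0,0) -> (14,0) [heading=0, draw]
  FD 7: (14,0) -> (21,0) [heading=0, draw]
  -- iteration 2/2 --
  FD 14: (21,0) -> (35,0) [heading=0, draw]
  FD 7: (35,0) -> (42,0) [heading=0, draw]
]
Final: pos=(42,0), heading=0, 4 segment(s) drawn
Waypoints (5 total):
(0, 0)
(14, 0)
(21, 0)
(35, 0)
(42, 0)

Answer: (0, 0)
(14, 0)
(21, 0)
(35, 0)
(42, 0)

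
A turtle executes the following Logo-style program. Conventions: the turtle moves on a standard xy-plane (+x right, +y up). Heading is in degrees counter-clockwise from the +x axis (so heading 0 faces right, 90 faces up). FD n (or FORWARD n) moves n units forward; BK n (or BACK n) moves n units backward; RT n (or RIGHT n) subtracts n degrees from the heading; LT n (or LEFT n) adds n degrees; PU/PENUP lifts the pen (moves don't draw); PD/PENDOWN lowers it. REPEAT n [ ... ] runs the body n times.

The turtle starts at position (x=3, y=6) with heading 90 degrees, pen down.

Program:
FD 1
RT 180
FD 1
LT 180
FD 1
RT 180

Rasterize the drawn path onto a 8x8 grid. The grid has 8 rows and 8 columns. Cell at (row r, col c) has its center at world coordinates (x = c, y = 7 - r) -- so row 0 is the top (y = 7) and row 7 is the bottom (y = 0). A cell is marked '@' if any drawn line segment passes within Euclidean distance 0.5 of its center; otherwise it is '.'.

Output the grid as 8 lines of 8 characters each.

Segment 0: (3,6) -> (3,7)
Segment 1: (3,7) -> (3,6)
Segment 2: (3,6) -> (3,7)

Answer: ...@....
...@....
........
........
........
........
........
........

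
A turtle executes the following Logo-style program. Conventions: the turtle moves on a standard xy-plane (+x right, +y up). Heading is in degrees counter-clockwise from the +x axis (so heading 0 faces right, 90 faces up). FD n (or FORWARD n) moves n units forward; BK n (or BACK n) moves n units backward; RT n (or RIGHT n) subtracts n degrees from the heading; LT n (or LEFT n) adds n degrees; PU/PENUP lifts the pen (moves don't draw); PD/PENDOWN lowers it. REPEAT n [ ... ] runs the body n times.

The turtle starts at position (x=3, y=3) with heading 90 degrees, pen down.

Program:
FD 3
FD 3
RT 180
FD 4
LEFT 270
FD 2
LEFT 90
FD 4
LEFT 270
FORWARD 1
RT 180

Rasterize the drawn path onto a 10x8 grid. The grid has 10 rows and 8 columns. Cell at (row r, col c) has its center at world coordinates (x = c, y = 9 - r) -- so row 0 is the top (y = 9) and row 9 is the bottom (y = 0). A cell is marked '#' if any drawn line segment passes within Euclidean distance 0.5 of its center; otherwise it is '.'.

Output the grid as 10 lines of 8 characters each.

Segment 0: (3,3) -> (3,6)
Segment 1: (3,6) -> (3,9)
Segment 2: (3,9) -> (3,5)
Segment 3: (3,5) -> (1,5)
Segment 4: (1,5) -> (1,1)
Segment 5: (1,1) -> (-0,1)

Answer: ...#....
...#....
...#....
...#....
.###....
.#.#....
.#.#....
.#......
##......
........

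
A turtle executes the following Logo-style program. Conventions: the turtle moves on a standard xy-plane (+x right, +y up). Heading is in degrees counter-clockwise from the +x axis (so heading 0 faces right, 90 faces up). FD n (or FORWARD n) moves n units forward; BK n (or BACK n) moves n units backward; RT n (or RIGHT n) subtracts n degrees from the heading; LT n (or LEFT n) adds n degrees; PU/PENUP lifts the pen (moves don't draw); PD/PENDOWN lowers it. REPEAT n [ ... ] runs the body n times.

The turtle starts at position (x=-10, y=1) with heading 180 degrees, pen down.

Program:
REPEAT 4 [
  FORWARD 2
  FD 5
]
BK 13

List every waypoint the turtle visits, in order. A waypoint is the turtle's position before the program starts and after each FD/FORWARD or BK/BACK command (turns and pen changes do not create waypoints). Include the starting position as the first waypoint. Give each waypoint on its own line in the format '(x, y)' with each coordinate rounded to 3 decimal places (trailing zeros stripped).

Executing turtle program step by step:
Start: pos=(-10,1), heading=180, pen down
REPEAT 4 [
  -- iteration 1/4 --
  FD 2: (-10,1) -> (-12,1) [heading=180, draw]
  FD 5: (-12,1) -> (-17,1) [heading=180, draw]
  -- iteration 2/4 --
  FD 2: (-17,1) -> (-19,1) [heading=180, draw]
  FD 5: (-19,1) -> (-24,1) [heading=180, draw]
  -- iteration 3/4 --
  FD 2: (-24,1) -> (-26,1) [heading=180, draw]
  FD 5: (-26,1) -> (-31,1) [heading=180, draw]
  -- iteration 4/4 --
  FD 2: (-31,1) -> (-33,1) [heading=180, draw]
  FD 5: (-33,1) -> (-38,1) [heading=180, draw]
]
BK 13: (-38,1) -> (-25,1) [heading=180, draw]
Final: pos=(-25,1), heading=180, 9 segment(s) drawn
Waypoints (10 total):
(-10, 1)
(-12, 1)
(-17, 1)
(-19, 1)
(-24, 1)
(-26, 1)
(-31, 1)
(-33, 1)
(-38, 1)
(-25, 1)

Answer: (-10, 1)
(-12, 1)
(-17, 1)
(-19, 1)
(-24, 1)
(-26, 1)
(-31, 1)
(-33, 1)
(-38, 1)
(-25, 1)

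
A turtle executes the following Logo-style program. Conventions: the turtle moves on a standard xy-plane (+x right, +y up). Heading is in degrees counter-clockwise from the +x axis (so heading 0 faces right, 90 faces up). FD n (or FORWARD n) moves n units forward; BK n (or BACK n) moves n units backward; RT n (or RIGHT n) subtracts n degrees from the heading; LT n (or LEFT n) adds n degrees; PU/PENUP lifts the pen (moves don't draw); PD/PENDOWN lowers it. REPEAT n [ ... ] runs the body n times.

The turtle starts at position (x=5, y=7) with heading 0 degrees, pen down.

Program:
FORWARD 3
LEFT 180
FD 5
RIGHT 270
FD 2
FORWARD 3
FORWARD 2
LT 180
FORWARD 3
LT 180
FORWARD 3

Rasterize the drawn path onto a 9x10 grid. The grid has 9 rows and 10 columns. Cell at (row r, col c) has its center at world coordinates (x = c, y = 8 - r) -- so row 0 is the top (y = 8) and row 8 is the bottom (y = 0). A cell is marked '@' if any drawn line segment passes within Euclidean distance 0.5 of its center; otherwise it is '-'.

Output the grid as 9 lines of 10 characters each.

Answer: ----------
---@@@@@@-
---@------
---@------
---@------
---@------
---@------
---@------
---@------

Derivation:
Segment 0: (5,7) -> (8,7)
Segment 1: (8,7) -> (3,7)
Segment 2: (3,7) -> (3,5)
Segment 3: (3,5) -> (3,2)
Segment 4: (3,2) -> (3,0)
Segment 5: (3,0) -> (3,3)
Segment 6: (3,3) -> (3,0)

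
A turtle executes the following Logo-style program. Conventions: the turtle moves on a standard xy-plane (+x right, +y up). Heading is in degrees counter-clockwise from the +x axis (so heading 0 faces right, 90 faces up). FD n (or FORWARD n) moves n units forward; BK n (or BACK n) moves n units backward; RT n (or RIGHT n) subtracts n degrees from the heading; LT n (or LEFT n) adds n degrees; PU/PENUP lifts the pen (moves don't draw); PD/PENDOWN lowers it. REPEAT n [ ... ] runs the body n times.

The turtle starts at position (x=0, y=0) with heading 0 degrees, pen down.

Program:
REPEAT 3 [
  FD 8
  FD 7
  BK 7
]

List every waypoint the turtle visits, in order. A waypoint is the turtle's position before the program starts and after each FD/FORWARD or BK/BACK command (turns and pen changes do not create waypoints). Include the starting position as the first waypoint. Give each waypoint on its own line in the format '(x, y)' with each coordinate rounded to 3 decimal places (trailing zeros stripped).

Executing turtle program step by step:
Start: pos=(0,0), heading=0, pen down
REPEAT 3 [
  -- iteration 1/3 --
  FD 8: (0,0) -> (8,0) [heading=0, draw]
  FD 7: (8,0) -> (15,0) [heading=0, draw]
  BK 7: (15,0) -> (8,0) [heading=0, draw]
  -- iteration 2/3 --
  FD 8: (8,0) -> (16,0) [heading=0, draw]
  FD 7: (16,0) -> (23,0) [heading=0, draw]
  BK 7: (23,0) -> (16,0) [heading=0, draw]
  -- iteration 3/3 --
  FD 8: (16,0) -> (24,0) [heading=0, draw]
  FD 7: (24,0) -> (31,0) [heading=0, draw]
  BK 7: (31,0) -> (24,0) [heading=0, draw]
]
Final: pos=(24,0), heading=0, 9 segment(s) drawn
Waypoints (10 total):
(0, 0)
(8, 0)
(15, 0)
(8, 0)
(16, 0)
(23, 0)
(16, 0)
(24, 0)
(31, 0)
(24, 0)

Answer: (0, 0)
(8, 0)
(15, 0)
(8, 0)
(16, 0)
(23, 0)
(16, 0)
(24, 0)
(31, 0)
(24, 0)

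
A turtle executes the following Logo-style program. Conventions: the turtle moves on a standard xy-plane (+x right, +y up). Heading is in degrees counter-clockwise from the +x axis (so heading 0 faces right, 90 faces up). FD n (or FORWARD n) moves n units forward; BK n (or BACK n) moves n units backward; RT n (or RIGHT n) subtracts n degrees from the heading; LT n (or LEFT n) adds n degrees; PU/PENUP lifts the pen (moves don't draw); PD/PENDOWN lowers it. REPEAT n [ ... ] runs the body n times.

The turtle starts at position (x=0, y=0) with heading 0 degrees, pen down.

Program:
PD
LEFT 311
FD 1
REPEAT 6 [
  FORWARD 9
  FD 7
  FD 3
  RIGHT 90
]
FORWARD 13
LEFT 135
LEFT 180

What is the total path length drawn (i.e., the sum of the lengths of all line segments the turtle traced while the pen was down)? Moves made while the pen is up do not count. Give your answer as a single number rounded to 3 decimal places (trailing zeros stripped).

Executing turtle program step by step:
Start: pos=(0,0), heading=0, pen down
PD: pen down
LT 311: heading 0 -> 311
FD 1: (0,0) -> (0.656,-0.755) [heading=311, draw]
REPEAT 6 [
  -- iteration 1/6 --
  FD 9: (0.656,-0.755) -> (6.561,-7.547) [heading=311, draw]
  FD 7: (6.561,-7.547) -> (11.153,-12.83) [heading=311, draw]
  FD 3: (11.153,-12.83) -> (13.121,-15.094) [heading=311, draw]
  RT 90: heading 311 -> 221
  -- iteration 2/6 --
  FD 9: (13.121,-15.094) -> (6.329,-20.999) [heading=221, draw]
  FD 7: (6.329,-20.999) -> (1.046,-25.591) [heading=221, draw]
  FD 3: (1.046,-25.591) -> (-1.218,-27.559) [heading=221, draw]
  RT 90: heading 221 -> 131
  -- iteration 3/6 --
  FD 9: (-1.218,-27.559) -> (-7.123,-20.767) [heading=131, draw]
  FD 7: (-7.123,-20.767) -> (-11.715,-15.484) [heading=131, draw]
  FD 3: (-11.715,-15.484) -> (-13.683,-13.22) [heading=131, draw]
  RT 90: heading 131 -> 41
  -- iteration 4/6 --
  FD 9: (-13.683,-13.22) -> (-6.891,-7.315) [heading=41, draw]
  FD 7: (-6.891,-7.315) -> (-1.608,-2.723) [heading=41, draw]
  FD 3: (-1.608,-2.723) -> (0.656,-0.755) [heading=41, draw]
  RT 90: heading 41 -> 311
  -- iteration 5/6 --
  FD 9: (0.656,-0.755) -> (6.561,-7.547) [heading=311, draw]
  FD 7: (6.561,-7.547) -> (11.153,-12.83) [heading=311, draw]
  FD 3: (11.153,-12.83) -> (13.121,-15.094) [heading=311, draw]
  RT 90: heading 311 -> 221
  -- iteration 6/6 --
  FD 9: (13.121,-15.094) -> (6.329,-20.999) [heading=221, draw]
  FD 7: (6.329,-20.999) -> (1.046,-25.591) [heading=221, draw]
  FD 3: (1.046,-25.591) -> (-1.218,-27.559) [heading=221, draw]
  RT 90: heading 221 -> 131
]
FD 13: (-1.218,-27.559) -> (-9.747,-17.748) [heading=131, draw]
LT 135: heading 131 -> 266
LT 180: heading 266 -> 86
Final: pos=(-9.747,-17.748), heading=86, 20 segment(s) drawn

Segment lengths:
  seg 1: (0,0) -> (0.656,-0.755), length = 1
  seg 2: (0.656,-0.755) -> (6.561,-7.547), length = 9
  seg 3: (6.561,-7.547) -> (11.153,-12.83), length = 7
  seg 4: (11.153,-12.83) -> (13.121,-15.094), length = 3
  seg 5: (13.121,-15.094) -> (6.329,-20.999), length = 9
  seg 6: (6.329,-20.999) -> (1.046,-25.591), length = 7
  seg 7: (1.046,-25.591) -> (-1.218,-27.559), length = 3
  seg 8: (-1.218,-27.559) -> (-7.123,-20.767), length = 9
  seg 9: (-7.123,-20.767) -> (-11.715,-15.484), length = 7
  seg 10: (-11.715,-15.484) -> (-13.683,-13.22), length = 3
  seg 11: (-13.683,-13.22) -> (-6.891,-7.315), length = 9
  seg 12: (-6.891,-7.315) -> (-1.608,-2.723), length = 7
  seg 13: (-1.608,-2.723) -> (0.656,-0.755), length = 3
  seg 14: (0.656,-0.755) -> (6.561,-7.547), length = 9
  seg 15: (6.561,-7.547) -> (11.153,-12.83), length = 7
  seg 16: (11.153,-12.83) -> (13.121,-15.094), length = 3
  seg 17: (13.121,-15.094) -> (6.329,-20.999), length = 9
  seg 18: (6.329,-20.999) -> (1.046,-25.591), length = 7
  seg 19: (1.046,-25.591) -> (-1.218,-27.559), length = 3
  seg 20: (-1.218,-27.559) -> (-9.747,-17.748), length = 13
Total = 128

Answer: 128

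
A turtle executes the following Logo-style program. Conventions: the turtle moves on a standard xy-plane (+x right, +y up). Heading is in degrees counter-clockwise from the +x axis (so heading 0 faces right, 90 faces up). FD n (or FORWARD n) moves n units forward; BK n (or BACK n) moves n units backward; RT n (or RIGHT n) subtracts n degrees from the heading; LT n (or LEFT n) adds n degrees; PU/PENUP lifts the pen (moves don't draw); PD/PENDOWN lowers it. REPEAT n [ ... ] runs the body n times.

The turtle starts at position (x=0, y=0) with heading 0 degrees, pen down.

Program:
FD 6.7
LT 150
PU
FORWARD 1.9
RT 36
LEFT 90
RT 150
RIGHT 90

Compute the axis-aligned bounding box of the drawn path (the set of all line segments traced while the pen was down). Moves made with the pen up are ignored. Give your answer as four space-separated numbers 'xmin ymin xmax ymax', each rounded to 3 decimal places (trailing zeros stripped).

Answer: 0 0 6.7 0

Derivation:
Executing turtle program step by step:
Start: pos=(0,0), heading=0, pen down
FD 6.7: (0,0) -> (6.7,0) [heading=0, draw]
LT 150: heading 0 -> 150
PU: pen up
FD 1.9: (6.7,0) -> (5.055,0.95) [heading=150, move]
RT 36: heading 150 -> 114
LT 90: heading 114 -> 204
RT 150: heading 204 -> 54
RT 90: heading 54 -> 324
Final: pos=(5.055,0.95), heading=324, 1 segment(s) drawn

Segment endpoints: x in {0, 6.7}, y in {0}
xmin=0, ymin=0, xmax=6.7, ymax=0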